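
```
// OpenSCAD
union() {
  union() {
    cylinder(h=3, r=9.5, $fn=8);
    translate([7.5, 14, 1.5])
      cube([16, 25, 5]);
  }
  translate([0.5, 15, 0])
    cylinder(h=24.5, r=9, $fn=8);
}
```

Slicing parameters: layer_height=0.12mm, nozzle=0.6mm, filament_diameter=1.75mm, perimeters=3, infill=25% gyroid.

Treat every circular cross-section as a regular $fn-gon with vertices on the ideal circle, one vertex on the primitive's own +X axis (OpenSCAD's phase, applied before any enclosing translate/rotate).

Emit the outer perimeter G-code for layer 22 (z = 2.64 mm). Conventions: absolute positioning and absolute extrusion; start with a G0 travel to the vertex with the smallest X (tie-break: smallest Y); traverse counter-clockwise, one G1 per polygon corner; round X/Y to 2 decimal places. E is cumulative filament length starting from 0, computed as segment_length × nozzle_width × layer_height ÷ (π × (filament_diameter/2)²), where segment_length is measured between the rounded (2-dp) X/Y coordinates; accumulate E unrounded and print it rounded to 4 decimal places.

At z = 2.64 mm: the r=9.5 cylinder contributes a regular 8-gon of circumradius 9.5; the cube at (7.5, 14) is present — its section is the full 16×25 rectangle; Taking the union: the 2 present regions are separate (no shared area or edge), so areas and boundary lengths simply add and each stays a separate island — 2 connected regions; the cylinder at (0.5, 15): section is a regular 8-gon, circumradius r=9; Merging all regions: the regions partially overlap (shared area 21.36 mm²), so overlapping operands fuse into one piece — 1 connected region. The outline is a single polygon with 20 vertices. Extrusion per mm of travel: 0.6 × 0.12 / (π × 0.875²) = 0.029934. Accumulating E over each segment gives final E = 4.8872.

G0 X-9.50 Y0.00 Z2.64
G1 X-6.72 Y-6.72 E0.2177
G1 X0.00 Y-9.50 E0.4354
G1 X6.72 Y-6.72 E0.6531
G1 X9.50 Y0.00 E0.8708
G1 X6.72 Y6.72 E1.0885
G1 X4.47 Y7.65 E1.1613
G1 X6.86 Y8.64 E1.2388
G1 X9.09 Y14.00 E1.4125
G1 X23.50 Y14.00 E1.8439
G1 X23.50 Y39.00 E2.5923
G1 X7.50 Y39.00 E3.0712
G1 X7.50 Y19.83 E3.6450
G1 X6.86 Y21.36 E3.6947
G1 X0.50 Y24.00 E3.9008
G1 X-5.86 Y21.36 E4.1069
G1 X-8.50 Y15.00 E4.3131
G1 X-5.86 Y8.64 E4.5192
G1 X-3.97 Y7.85 E4.5805
G1 X-6.72 Y6.72 E4.6695
G1 X-9.50 Y0.00 E4.8872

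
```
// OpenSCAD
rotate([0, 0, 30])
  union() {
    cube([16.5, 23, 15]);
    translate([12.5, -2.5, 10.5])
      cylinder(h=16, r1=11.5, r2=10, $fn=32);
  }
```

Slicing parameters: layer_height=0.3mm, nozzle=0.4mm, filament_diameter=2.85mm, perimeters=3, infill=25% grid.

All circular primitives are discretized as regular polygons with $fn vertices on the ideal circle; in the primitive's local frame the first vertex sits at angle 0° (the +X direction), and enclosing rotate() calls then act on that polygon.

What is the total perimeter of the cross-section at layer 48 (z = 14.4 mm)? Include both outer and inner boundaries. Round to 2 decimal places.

107.13 mm

At z = 14.4 mm: the cube is present — its section is the full 16.5×23 rectangle (perimeter 79.00 mm); the cone at (12.5, -2.5): at t=0.244 of its height the radius interpolates to r₁+(r₂−r₁)t = 11.134, giving a regular 32-gon of that circumradius (perimeter = 2·32·11.134·sin(180°/32) = 69.85 mm); Taking the union: the regions partially overlap (shared area 102.63 mm²), so the edge portions inside another operand are dropped and the merged outline is re-measured after clipping — boundary = 107.13 mm; (whole slice rotated 30° about Z — lengths, areas and connectivity unchanged). Overall, the cross-section is a single solid region. Total boundary length (outer) = 107.13 mm.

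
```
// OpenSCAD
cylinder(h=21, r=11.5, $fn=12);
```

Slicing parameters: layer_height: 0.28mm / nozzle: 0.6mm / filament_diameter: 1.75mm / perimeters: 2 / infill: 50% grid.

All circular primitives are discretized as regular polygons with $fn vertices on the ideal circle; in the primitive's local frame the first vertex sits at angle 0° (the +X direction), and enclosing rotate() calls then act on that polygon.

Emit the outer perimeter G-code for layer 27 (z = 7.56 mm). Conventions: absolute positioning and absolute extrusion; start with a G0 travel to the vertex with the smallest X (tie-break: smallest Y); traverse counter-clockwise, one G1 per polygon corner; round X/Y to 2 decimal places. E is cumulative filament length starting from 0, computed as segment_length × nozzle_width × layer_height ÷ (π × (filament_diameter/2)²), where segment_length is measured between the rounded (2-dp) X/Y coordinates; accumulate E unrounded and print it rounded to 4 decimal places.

G0 X-11.50 Y0.00 Z7.56
G1 X-9.96 Y-5.75 E0.4158
G1 X-5.75 Y-9.96 E0.8316
G1 X0.00 Y-11.50 E1.2474
G1 X5.75 Y-9.96 E1.6632
G1 X9.96 Y-5.75 E2.0790
G1 X11.50 Y0.00 E2.4948
G1 X9.96 Y5.75 E2.9106
G1 X5.75 Y9.96 E3.3264
G1 X0.00 Y11.50 E3.7422
G1 X-5.75 Y9.96 E4.1580
G1 X-9.96 Y5.75 E4.5738
G1 X-11.50 Y0.00 E4.9896

At z = 7.56 mm: the r=11.5 cylinder contributes a regular 12-gon of circumradius 11.5. The outline is a single polygon with 12 vertices. Extrusion per mm of travel: 0.6 × 0.28 / (π × 0.875²) = 0.069846. Accumulating E over each segment gives final E = 4.9896.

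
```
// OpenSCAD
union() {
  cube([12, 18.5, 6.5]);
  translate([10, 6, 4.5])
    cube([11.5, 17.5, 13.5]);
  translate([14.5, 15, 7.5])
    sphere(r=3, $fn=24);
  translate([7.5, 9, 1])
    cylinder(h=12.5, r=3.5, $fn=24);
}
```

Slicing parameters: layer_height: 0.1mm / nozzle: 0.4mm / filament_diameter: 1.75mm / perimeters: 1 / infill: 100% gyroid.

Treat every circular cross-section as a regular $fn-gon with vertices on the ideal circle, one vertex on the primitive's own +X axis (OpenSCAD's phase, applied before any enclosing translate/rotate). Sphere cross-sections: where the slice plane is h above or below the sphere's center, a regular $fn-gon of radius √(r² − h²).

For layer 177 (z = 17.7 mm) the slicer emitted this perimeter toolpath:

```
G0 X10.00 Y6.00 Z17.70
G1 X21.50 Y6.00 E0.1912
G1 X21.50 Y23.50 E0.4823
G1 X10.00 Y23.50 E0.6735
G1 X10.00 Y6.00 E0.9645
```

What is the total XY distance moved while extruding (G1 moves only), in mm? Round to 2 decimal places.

58.00 mm

Sum the Euclidean lengths of each G1 segment: total = 58.00 mm.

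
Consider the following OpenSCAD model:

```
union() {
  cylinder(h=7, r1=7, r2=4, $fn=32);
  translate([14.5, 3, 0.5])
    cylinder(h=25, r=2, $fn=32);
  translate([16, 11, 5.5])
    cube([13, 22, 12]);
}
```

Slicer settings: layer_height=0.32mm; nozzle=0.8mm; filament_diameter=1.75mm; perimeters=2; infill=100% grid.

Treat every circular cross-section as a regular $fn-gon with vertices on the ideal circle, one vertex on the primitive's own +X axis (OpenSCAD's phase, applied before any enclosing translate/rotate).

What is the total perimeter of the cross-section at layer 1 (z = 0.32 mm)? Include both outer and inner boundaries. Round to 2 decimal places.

43.05 mm

At z = 0.32 mm: the cone contributes a regular 32-gon of circumradius 6.863 (interpolated between r1=7 and r2=4 at t=0.046) (perimeter = 2·32·6.863·sin(180°/32) = 43.05 mm); the cylinder at (14.5, 3) is absent (z outside [0.5, 25.5]); the cube at (16, 11) is not intersected at this z (z outside [5.5, 17.5]); Combining (union): only the cone is present, so the union is just that shape — boundary = 43.05 mm. Overall, the cross-section is a single solid region. Total boundary length (outer) = 43.05 mm.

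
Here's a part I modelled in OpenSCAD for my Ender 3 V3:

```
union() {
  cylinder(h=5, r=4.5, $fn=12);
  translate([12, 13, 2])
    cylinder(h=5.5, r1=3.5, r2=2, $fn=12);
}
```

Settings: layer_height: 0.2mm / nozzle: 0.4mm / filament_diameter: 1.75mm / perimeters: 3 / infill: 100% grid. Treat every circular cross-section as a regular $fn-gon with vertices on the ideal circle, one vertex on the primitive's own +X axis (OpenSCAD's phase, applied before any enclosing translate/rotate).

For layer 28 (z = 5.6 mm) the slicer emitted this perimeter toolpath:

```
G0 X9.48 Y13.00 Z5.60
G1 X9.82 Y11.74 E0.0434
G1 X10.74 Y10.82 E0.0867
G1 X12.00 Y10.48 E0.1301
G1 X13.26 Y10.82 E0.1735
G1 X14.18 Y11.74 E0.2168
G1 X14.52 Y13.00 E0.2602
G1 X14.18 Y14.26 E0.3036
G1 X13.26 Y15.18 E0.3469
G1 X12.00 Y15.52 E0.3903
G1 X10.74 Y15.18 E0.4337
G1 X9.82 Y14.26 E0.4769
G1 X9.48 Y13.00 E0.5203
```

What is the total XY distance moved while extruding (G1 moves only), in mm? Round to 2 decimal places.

15.64 mm

Sum the Euclidean lengths of each G1 segment: total = 15.64 mm.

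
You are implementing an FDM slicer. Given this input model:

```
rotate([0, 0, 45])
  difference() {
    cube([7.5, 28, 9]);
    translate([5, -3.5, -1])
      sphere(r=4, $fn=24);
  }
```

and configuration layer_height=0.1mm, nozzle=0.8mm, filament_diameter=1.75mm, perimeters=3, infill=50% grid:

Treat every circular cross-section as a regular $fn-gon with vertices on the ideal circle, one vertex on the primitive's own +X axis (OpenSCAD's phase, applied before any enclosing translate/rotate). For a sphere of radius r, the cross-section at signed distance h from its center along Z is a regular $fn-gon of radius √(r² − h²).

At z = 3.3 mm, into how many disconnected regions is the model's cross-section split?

At z = 3.3 mm: the 7.5×28 cube contributes its full rectangle; the sphere at (5, -3.5) is not intersected at this z (|z−center|=4.300 > r=4); Taking the first minus the rest: none of the subtracted shapes is present at this height, so the 7.5×28 cube is unchanged — 1 connected region; (whole slice rotated 45° about Z — lengths, areas and connectivity unchanged). The result has 1 disconnected region.

1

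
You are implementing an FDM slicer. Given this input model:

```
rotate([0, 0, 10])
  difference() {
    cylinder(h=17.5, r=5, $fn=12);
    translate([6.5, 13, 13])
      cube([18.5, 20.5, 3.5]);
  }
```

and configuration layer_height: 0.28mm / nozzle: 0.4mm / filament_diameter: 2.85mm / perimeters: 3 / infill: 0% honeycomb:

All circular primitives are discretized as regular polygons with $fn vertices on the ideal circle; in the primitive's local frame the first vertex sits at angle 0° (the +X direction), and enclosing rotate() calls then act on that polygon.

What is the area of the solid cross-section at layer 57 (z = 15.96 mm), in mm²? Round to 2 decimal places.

75.00 mm²

At z = 15.96 mm: the r=5 cylinder contributes a regular 12-gon of circumradius 5 (area = (12/2)·5.000²·sin(360°/12) = 75.00 mm²); the cube at (6.5, 13) is present — its section is the full 18.5×20.5 rectangle (area 379.25 mm²); Subtracting the remaining from the first: starting from the r=5 cylinder (75.00 mm²), the 18.5×20.5 cube at (6.5, 13) misses the remaining region (no effect) — area = 75.00 mm²; (rotated 10° about Z; rotation is an isometry so areas/perimeters/island counts are preserved). Overall, the cross-section is a single solid region. Net area = 75.00 mm².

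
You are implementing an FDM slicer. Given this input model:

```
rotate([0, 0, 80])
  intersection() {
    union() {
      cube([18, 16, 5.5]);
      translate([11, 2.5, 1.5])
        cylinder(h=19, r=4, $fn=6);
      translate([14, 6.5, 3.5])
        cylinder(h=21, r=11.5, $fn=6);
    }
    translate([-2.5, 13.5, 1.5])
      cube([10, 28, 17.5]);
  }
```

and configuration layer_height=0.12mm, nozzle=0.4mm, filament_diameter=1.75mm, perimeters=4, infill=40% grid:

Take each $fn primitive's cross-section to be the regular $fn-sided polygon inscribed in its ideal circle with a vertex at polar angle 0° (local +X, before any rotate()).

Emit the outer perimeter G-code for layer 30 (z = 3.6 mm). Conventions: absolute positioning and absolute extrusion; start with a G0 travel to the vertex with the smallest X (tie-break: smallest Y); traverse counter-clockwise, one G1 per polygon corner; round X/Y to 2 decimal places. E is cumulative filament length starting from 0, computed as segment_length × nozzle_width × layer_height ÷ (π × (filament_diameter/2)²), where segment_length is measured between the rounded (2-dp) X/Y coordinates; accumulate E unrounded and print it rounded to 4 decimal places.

At z = 3.6 mm: the cube (footprint 18×16) is included at this height; the cylinder at (11, 2.5): section is a regular 6-gon, circumradius r=4; the cylinder at (14, 6.5): section is a regular 6-gon, circumradius r=11.5; Taking the union: the regions partially overlap (shared area 251.32 mm²), so overlapping operands fuse into one piece — 1 connected region; the cube at (-2.5, 13.5) is present — its section is the full 10×28 rectangle; Keeping only the common overlap: the 10×28 cube at (-2.5, 13.5) partially overlaps that combined region; clipping to the common part keeps 18.75 mm² — 1 connected region; (rotated 80° about Z; rotation is an isometry so areas/perimeters/island counts are preserved). The outline is a single polygon with 4 vertices. Extrusion per mm of travel: 0.4 × 0.12 / (π × 0.875²) = 0.019956. Accumulating E over each segment gives final E = 0.3992.

G0 X-15.76 Y2.78 Z3.60
G1 X-13.29 Y2.34 E0.0501
G1 X-11.99 Y9.73 E0.1998
G1 X-14.45 Y10.16 E0.2496
G1 X-15.76 Y2.78 E0.3992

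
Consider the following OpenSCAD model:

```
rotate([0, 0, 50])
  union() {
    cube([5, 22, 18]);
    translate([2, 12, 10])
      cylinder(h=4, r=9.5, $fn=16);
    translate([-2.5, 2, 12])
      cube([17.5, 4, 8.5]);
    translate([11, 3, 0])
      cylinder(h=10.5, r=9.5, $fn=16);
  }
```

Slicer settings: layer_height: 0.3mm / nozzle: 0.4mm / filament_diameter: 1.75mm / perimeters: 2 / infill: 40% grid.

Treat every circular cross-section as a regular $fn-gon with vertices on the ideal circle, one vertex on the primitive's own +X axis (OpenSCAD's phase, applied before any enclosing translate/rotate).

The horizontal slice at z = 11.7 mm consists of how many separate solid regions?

At z = 11.7 mm: the 5×22 cube contributes its full rectangle; the r=9.5 cylinder at (2, 12) gives a regular 16-gon of circumradius 9.5 (constant along its height); the cube at (-2.5, 2) is absent (z outside [12, 20.5]); the cylinder at (11, 3) is not intersected at this z (z outside [0, 10.5]); Merging all regions: the regions partially overlap (shared area 92.41 mm²), so overlapping operands fuse into one piece — 1 connected region; (rotated 50° about Z; rotation is an isometry so areas/perimeters/island counts are preserved). The result has 1 disconnected region.

1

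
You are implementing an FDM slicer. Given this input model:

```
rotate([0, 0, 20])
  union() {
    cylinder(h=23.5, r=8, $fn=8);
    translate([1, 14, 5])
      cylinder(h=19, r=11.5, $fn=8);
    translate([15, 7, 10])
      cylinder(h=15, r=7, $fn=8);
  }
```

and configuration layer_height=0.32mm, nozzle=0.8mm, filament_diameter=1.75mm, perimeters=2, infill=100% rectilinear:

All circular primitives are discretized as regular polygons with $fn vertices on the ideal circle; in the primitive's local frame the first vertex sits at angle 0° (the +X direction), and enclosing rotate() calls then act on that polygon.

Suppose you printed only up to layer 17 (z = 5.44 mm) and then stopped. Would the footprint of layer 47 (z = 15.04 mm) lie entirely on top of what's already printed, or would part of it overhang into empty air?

part overhangs

Compare the two slices. At z = 5.44: the r=8 cylinder gives a regular 8-gon of circumradius 8 (constant along its height) (area = (8/2)·8.000²·sin(360°/8) = 181.02 mm²); the r=11.5 cylinder at (1, 14) contributes a regular 8-gon of circumradius 11.5 (area = (8/2)·11.500²·sin(360°/8) = 374.06 mm²); the cylinder at (15, 7) is not intersected at this z (z outside [10, 25]); Combining (union): the regions partially overlap — summed areas 555.08 mm² minus the doubly-counted overlap 35.60 mm² gives 519.48 mm² — area = 519.48 mm²; (whole slice rotated 20° about Z — lengths, areas and connectivity unchanged). At z = 15.04: the r=8 cylinder gives a regular 8-gon of circumradius 8 (constant along its height) (area = (8/2)·8.000²·sin(360°/8) = 181.02 mm²); the r=11.5 cylinder at (1, 14) contributes a regular 8-gon of circumradius 11.5 (area = (8/2)·11.500²·sin(360°/8) = 374.06 mm²); the cylinder at (15, 7): section is a regular 8-gon, circumradius r=7 (area = (8/2)·7.000²·sin(360°/8) = 138.59 mm²); Combining (union): the regions partially overlap — summed areas 693.67 mm² minus the doubly-counted overlap 45.52 mm² gives 648.15 mm² — area = 648.15 mm²; (rotated 20° about Z; rotation is an isometry so areas/perimeters/island counts are preserved). Checking containment: at z = 15.04 the cross-section extends beyond the z = 5.44 cross-section by about 128.67 mm².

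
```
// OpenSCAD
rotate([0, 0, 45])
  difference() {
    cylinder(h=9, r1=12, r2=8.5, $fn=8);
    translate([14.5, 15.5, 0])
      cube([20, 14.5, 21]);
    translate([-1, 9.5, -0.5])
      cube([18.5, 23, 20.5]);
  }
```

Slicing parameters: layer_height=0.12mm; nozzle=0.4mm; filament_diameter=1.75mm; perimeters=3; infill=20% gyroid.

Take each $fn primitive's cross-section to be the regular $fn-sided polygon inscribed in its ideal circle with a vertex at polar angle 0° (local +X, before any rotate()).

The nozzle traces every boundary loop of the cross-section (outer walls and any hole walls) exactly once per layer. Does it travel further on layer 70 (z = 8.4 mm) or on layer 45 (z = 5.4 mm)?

Layer 70 (z = 8.4): the cone contributes a regular 8-gon of circumradius 8.733 (interpolated between r1=12 and r2=8.5 at t=0.933) (perimeter = 2·8·8.733·sin(180°/8) = 53.47 mm); the cube at (14.5, 15.5) is present — its section is the full 20×14.5 rectangle (perimeter 69.00 mm); the cube at (-1, 9.5) (footprint 18.5×23) is included at this height (perimeter 83.00 mm); Subtracting the remaining from the first: starting from the cone, the 20×14.5 cube at (14.5, 15.5) misses the remaining region (no effect); the 18.5×23 cube at (-1, 9.5) misses the remaining region (no effect) — boundary = 53.47 mm; (whole slice rotated 45° about Z — lengths, areas and connectivity unchanged). So its perimeter = 53.47 mm. Layer 45 (z = 5.4): the cone (r1=12→r2=8.5) has section circumradius 9.900 here — a regular 8-gon (perimeter = 2·8·9.900·sin(180°/8) = 60.62 mm); the cube at (14.5, 15.5) (footprint 20×14.5) is included at this height (perimeter 69.00 mm); the 18.5×23 cube at (-1, 9.5) contributes its full rectangle (perimeter 83.00 mm); After the difference (first − rest): starting from the cone, the 20×14.5 cube at (14.5, 15.5) misses the remaining region (no effect); the 18.5×23 cube at (-1, 9.5) partially overlaps it — only the 0.39 mm² overlap (of its 425.50 mm²) is removed, clipping the outline — boundary = 60.46 mm; (whole slice rotated 45° about Z — lengths, areas and connectivity unchanged). So its perimeter = 60.46 mm. Layer 45 is larger (60.46 vs 53.47 mm).

layer 45 (z = 5.4 mm)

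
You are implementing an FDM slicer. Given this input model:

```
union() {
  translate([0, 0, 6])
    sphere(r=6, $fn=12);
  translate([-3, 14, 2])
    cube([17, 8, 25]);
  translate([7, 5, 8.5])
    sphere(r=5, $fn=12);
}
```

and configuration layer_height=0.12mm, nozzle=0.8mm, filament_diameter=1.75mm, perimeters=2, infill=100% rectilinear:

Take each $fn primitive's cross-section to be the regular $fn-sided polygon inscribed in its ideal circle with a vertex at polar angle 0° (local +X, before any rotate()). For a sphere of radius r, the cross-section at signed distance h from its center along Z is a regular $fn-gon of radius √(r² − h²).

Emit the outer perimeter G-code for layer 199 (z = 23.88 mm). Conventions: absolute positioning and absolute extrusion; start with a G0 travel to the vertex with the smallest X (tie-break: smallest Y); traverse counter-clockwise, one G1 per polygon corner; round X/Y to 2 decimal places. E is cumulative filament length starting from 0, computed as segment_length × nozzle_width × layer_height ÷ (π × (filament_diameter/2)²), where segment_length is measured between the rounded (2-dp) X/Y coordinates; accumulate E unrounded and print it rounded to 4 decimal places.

At z = 23.88 mm: the sphere does not reach this height (|z−center|=17.880 > r=6); the 17×8 cube at (-3, 14) contributes its full rectangle; the sphere at (7, 5) does not reach this height (|z−center|=15.380 > r=5); Taking the union: only the 17×8 cube at (-3, 14) is present, so the union is just that shape — 1 connected region. The outline is a single polygon with 4 vertices. Extrusion per mm of travel: 0.8 × 0.12 / (π × 0.875²) = 0.039912. Accumulating E over each segment gives final E = 1.9956.

G0 X-3.00 Y14.00 Z23.88
G1 X14.00 Y14.00 E0.6785
G1 X14.00 Y22.00 E0.9978
G1 X-3.00 Y22.00 E1.6763
G1 X-3.00 Y14.00 E1.9956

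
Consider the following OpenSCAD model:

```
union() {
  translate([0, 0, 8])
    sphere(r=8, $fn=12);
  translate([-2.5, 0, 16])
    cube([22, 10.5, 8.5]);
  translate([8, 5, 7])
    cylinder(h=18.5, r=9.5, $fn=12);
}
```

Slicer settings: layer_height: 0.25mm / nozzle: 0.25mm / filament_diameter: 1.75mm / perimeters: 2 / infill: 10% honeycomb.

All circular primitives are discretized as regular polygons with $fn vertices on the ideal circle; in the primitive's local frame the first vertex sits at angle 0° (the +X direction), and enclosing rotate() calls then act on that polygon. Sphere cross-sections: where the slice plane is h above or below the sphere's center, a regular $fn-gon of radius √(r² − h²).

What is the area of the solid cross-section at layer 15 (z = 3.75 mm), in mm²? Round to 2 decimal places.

At z = 3.75 mm: the sphere: section is a regular 12-gon, circumradius = √(r²−h²) = √(8²−4.25²) = 6.778 (area = (12/2)·6.778²·sin(360°/12) = 137.81 mm²); the cube at (-2.5, 0) does not reach this height (z outside [16, 24.5]); the cylinder at (8, 5) is absent (z outside [7, 25.5]); Taking the union: only the r=8 sphere is present, so the union is just that shape — area = 137.81 mm². Overall, the cross-section is a single solid region. Net area = 137.81 mm².

137.81 mm²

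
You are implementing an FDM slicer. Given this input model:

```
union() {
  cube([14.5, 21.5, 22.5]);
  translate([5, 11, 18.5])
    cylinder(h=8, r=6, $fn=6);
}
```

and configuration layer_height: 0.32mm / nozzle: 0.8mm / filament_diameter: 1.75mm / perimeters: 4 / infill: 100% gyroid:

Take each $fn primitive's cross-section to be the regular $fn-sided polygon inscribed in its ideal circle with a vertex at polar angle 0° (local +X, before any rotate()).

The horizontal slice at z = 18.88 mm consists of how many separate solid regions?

1

At z = 18.88 mm: the 14.5×21.5 cube contributes its full rectangle; the r=6 cylinder at (5, 11) gives a regular 6-gon of circumradius 6 (constant along its height); Merging all regions: the regions partially overlap (shared area 91.80 mm²), so overlapping operands fuse into one piece — 1 connected region. The result has 1 disconnected region.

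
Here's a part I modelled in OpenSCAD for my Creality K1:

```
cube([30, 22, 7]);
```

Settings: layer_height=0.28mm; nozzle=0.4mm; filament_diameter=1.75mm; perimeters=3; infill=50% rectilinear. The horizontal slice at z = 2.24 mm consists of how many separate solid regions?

At z = 2.24 mm: the 30×22 cube contributes its full rectangle. The result has 1 disconnected region.

1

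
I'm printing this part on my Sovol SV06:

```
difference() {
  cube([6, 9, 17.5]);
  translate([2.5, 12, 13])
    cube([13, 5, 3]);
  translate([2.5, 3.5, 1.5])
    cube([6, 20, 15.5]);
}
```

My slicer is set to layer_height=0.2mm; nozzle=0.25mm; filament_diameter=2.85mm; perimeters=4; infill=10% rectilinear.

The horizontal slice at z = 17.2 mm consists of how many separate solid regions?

1

At z = 17.2 mm: the 6×9 cube contributes its full rectangle; the cube at (2.5, 12) is absent (z outside [13, 16]); the cube at (2.5, 3.5) is absent (z outside [1.5, 17]); After the difference (first − rest): none of the subtracted shapes is present at this height, so the 6×9 cube is unchanged — 1 connected region. The result has 1 disconnected region.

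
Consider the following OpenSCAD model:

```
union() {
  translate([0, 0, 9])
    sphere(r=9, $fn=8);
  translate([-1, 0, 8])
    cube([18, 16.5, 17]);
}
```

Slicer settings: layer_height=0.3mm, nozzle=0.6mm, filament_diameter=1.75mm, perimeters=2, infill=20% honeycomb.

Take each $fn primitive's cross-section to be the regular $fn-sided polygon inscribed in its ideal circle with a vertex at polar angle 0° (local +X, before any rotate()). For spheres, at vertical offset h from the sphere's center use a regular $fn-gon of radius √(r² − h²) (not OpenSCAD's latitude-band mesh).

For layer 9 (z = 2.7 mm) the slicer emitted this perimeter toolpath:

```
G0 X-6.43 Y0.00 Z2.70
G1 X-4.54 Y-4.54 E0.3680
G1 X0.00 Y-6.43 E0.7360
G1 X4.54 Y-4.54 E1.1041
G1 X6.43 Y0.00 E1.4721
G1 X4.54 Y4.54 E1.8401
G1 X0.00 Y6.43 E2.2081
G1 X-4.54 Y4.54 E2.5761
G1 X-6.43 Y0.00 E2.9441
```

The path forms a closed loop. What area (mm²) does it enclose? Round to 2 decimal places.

Apply the shoelace formula to the sequence of (X, Y) vertices; enclosed area = 116.77 mm².

116.77 mm²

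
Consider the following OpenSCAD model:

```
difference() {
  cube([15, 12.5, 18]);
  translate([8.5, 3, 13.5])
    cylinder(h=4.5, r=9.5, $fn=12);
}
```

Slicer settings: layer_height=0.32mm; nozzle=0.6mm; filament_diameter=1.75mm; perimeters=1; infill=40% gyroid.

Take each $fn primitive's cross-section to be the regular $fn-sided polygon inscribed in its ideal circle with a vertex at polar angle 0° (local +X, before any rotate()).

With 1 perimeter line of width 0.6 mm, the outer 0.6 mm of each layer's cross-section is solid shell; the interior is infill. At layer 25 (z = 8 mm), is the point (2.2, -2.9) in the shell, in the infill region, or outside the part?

outside

At z = 8 mm: the 15×12.5 cube contributes its full rectangle; the cylinder at (8.5, 3) is not intersected at this z (z outside [13.5, 18]); After the difference (first − rest): none of the subtracted shapes is present at this height, so the 15×12.5 cube is unchanged — 1 connected region. Overall, the cross-section is a single solid region. The nearest boundary edge runs (0.00, 0.00)→(15.00, 0.00); distance from the point to it = 2.90 mm. The point is not inside any of the regions above, so it lies outside the cross-section (2.90 mm from the nearest boundary).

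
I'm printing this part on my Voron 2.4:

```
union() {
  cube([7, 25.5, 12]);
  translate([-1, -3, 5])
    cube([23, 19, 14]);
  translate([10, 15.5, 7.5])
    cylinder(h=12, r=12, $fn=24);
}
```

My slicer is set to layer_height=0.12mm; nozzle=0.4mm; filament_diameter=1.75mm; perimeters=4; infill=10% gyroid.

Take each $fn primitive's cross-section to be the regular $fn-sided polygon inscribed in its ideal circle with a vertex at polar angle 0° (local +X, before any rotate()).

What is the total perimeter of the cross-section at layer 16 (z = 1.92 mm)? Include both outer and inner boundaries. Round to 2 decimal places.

65.00 mm

At z = 1.92 mm: the cube is present — its section is the full 7×25.5 rectangle (perimeter 65.00 mm); the cube at (-1, -3) is absent (z outside [5, 19]); the cylinder at (10, 15.5) is absent (z outside [7.5, 19.5]); Taking the union: only the 7×25.5 cube is present, so the union is just that shape — boundary = 65.00 mm. Overall, the cross-section is a single solid region. Total boundary length (outer) = 65.00 mm.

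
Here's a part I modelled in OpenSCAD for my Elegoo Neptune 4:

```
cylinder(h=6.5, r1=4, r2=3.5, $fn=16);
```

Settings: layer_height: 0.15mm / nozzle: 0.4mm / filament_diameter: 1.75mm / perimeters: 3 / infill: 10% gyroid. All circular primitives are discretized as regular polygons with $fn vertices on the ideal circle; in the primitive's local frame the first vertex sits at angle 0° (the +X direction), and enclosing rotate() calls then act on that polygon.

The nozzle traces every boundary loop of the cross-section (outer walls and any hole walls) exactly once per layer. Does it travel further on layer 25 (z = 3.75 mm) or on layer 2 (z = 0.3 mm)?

layer 2 (z = 0.3 mm)

Layer 25 (z = 3.75): the cone contributes a regular 16-gon of circumradius 3.712 (interpolated between r1=4 and r2=3.5 at t=0.577) (perimeter = 2·16·3.712·sin(180°/16) = 23.17 mm). So its perimeter = 23.17 mm. Layer 2 (z = 0.3): the cone (r1=4→r2=3.5) has section circumradius 3.977 here — a regular 16-gon (perimeter = 2·16·3.977·sin(180°/16) = 24.83 mm). So its perimeter = 24.83 mm. Layer 2 is larger (24.83 vs 23.17 mm).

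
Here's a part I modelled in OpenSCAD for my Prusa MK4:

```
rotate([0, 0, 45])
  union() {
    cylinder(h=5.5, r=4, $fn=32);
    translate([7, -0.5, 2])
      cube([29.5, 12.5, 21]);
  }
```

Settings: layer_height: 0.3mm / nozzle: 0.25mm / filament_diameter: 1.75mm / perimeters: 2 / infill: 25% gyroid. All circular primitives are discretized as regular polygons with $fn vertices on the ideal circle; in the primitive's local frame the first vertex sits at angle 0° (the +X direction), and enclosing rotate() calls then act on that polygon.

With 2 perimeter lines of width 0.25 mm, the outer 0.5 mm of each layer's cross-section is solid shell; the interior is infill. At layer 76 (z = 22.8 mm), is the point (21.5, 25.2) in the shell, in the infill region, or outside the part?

At z = 22.8 mm: the cylinder does not reach this height (z outside [0, 5.5]); the cube at (7, -0.5) is present — its section is the full 29.5×12.5 rectangle; Merging all regions: only the 29.5×12.5 cube at (7, -0.5) is present, so the union is just that shape — 1 connected region; (rotated 45° about Z; rotation is an isometry so areas/perimeters/island counts are preserved). Overall, the cross-section is a single solid region. Undo the 45° rotation: the query point maps to (33.022, 2.616) in the un-rotated model frame. The nearest boundary edge runs (7.00, -0.50)→(36.50, -0.50); distance from the point to it = 3.12 mm. The point is inside the cross-section and 3.12 mm from the nearest boundary — more than the 0.5 mm shell width (2 × 0.25), so it's in the infill interior.

infill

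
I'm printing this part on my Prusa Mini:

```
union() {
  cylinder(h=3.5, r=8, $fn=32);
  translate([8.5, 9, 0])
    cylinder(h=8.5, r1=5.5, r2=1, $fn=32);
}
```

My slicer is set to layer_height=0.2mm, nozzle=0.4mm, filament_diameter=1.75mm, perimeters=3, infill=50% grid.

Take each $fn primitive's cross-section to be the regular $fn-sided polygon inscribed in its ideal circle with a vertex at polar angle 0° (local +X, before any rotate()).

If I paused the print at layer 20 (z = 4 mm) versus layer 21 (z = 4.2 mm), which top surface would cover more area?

layer 20 (z = 4 mm)

Layer 20 (z = 4): the cylinder is not intersected at this z (z outside [0, 3.5]); the cone at (8.5, 9) contributes a regular 32-gon of circumradius 3.382 (interpolated between r1=5.5 and r2=1 at t=0.471) (area = (32/2)·3.382²·sin(360°/32) = 35.71 mm²); Taking the union: only the cone at (8.5, 9) is present, so the union is just that shape — area = 35.71 mm². So its area = 35.71 mm². Layer 21 (z = 4.2): the cylinder does not reach this height (z outside [0, 3.5]); the cone at (8.5, 9) contributes a regular 32-gon of circumradius 3.276 (interpolated between r1=5.5 and r2=1 at t=0.494) (area = (32/2)·3.276²·sin(360°/32) = 33.51 mm²); Combining (union): only the cone at (8.5, 9) is present, so the union is just that shape — area = 33.51 mm². So its area = 33.51 mm². Layer 20 is larger (35.71 vs 33.51 mm²).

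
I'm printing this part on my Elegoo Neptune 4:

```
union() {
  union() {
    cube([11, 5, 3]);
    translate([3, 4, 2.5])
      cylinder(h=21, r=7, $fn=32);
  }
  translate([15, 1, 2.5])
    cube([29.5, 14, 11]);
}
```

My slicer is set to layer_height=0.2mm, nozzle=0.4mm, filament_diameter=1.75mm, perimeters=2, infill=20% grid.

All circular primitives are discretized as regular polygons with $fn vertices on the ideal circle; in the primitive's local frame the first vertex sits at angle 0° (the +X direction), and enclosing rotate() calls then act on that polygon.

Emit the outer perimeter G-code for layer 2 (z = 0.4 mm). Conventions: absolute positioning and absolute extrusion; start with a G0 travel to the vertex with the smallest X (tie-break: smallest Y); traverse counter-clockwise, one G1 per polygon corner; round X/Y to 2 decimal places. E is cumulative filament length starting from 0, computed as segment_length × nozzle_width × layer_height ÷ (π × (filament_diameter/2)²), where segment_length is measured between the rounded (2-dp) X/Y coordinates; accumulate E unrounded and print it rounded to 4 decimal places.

G0 X0.00 Y0.00 Z0.40
G1 X11.00 Y0.00 E0.3659
G1 X11.00 Y5.00 E0.5322
G1 X0.00 Y5.00 E0.8980
G1 X0.00 Y0.00 E1.0643

At z = 0.4 mm: the cube is present — its section is the full 11×5 rectangle; the cylinder at (3, 4) does not reach this height (z outside [2.5, 23.5]); Merging all regions: only the 11×5 cube is present, so the union is just that shape — 1 connected region; the cube at (15, 1) does not reach this height (z outside [2.5, 13.5]); Taking the union: only that combined region is present, so the union is just that shape — 1 connected region. The outline is a single polygon with 4 vertices. Extrusion per mm of travel: 0.4 × 0.2 / (π × 0.875²) = 0.033260. Accumulating E over each segment gives final E = 1.0643.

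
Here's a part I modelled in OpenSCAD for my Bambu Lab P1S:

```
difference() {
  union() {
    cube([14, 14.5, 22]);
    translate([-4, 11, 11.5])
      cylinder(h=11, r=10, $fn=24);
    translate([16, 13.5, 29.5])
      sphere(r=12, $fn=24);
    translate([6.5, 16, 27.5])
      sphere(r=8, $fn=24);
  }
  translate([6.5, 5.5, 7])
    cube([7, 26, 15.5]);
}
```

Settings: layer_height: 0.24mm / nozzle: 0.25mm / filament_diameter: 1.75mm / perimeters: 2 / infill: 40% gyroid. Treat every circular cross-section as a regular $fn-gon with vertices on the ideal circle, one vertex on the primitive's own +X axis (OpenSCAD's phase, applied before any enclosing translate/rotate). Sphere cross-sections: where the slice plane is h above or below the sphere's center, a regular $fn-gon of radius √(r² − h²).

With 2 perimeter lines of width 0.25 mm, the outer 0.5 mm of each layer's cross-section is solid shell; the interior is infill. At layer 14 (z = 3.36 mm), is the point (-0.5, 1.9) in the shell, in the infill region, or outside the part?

At z = 3.36 mm: the 14×14.5 cube contributes its full rectangle; the cylinder at (-4, 11) is absent (z outside [11.5, 22.5]); the sphere at (16, 13.5) does not reach this height (|z−center|=26.140 > r=12); the sphere at (6.5, 16) is absent (|z−center|=24.140 > r=8); Taking the union: only the 14×14.5 cube is present, so the union is just that shape — 1 connected region; the cube at (6.5, 5.5) is absent (z outside [7, 22.5]); Subtracting the remaining from the first: none of the subtracted shapes is present at this height, so that combined region is unchanged — 1 connected region. Overall, the cross-section is a single solid region. The nearest boundary edge runs (0.00, 14.50)→(0.00, 0.00); distance from the point to it = 0.50 mm. The point is not inside any of the regions above, so it lies outside the cross-section (0.50 mm from the nearest boundary).

outside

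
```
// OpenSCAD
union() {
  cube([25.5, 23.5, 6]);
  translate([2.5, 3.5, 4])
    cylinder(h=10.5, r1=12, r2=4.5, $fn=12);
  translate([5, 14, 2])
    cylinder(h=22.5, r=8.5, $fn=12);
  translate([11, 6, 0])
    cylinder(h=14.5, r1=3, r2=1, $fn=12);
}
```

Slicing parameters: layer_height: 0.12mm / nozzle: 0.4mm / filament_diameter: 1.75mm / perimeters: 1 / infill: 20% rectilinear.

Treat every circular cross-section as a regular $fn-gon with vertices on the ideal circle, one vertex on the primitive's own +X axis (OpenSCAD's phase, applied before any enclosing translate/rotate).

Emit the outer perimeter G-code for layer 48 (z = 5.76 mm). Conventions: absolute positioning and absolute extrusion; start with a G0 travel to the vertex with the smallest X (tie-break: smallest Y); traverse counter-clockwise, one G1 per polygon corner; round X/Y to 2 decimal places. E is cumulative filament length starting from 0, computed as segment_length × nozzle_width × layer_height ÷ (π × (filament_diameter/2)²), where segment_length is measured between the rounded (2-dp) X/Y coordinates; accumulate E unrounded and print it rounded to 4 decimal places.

At z = 5.76 mm: the cube (footprint 25.5×23.5) is included at this height; the cone at (2.5, 3.5) (r1=12→r2=4.5) has section circumradius 10.743 here — a regular 12-gon; the r=8.5 cylinder at (5, 14) gives a regular 12-gon of circumradius 8.5 (constant along its height); the cone at (11, 6) (r1=3→r2=1) has section circumradius 2.206 here — a regular 12-gon; Taking the union: the regions partially overlap (shared area 370.46 mm²), so overlapping operands fuse into one piece — 1 connected region. The outline is a single polygon with 15 vertices. Extrusion per mm of travel: 0.4 × 0.12 / (π × 0.875²) = 0.019956. Accumulating E over each segment gives final E = 2.2914.

G0 X-8.24 Y3.50 Z5.76
G1 X-6.80 Y-1.87 E0.1110
G1 X-2.87 Y-5.80 E0.2219
G1 X2.50 Y-7.24 E0.3328
G1 X7.87 Y-5.80 E0.4438
G1 X11.80 Y-1.87 E0.5547
G1 X12.31 Y0.00 E0.5934
G1 X25.50 Y0.00 E0.8566
G1 X25.50 Y23.50 E1.3255
G1 X0.00 Y23.50 E1.8344
G1 X0.00 Y20.61 E1.8921
G1 X-2.36 Y18.25 E1.9587
G1 X-3.50 Y14.00 E2.0465
G1 X-3.11 Y12.56 E2.0763
G1 X-6.80 Y8.87 E2.1804
G1 X-8.24 Y3.50 E2.2914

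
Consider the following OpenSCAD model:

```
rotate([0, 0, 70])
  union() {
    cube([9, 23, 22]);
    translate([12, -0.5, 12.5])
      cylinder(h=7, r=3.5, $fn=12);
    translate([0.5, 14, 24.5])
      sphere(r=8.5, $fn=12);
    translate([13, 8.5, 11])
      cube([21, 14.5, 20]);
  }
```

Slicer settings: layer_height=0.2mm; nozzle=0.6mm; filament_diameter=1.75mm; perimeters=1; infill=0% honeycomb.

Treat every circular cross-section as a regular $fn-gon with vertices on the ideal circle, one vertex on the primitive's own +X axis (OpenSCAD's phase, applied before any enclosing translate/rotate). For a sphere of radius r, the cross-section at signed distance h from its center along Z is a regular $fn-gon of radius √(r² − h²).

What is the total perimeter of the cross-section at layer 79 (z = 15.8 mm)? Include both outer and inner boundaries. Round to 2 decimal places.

At z = 15.8 mm: the cube is present — its section is the full 9×23 rectangle (perimeter 64.00 mm); the r=3.5 cylinder at (12, -0.5) contributes a regular 12-gon of circumradius 3.5 (perimeter = 2·12·3.500·sin(180°/12) = 21.74 mm); the sphere at (0.5, 14) is not intersected at this z (|z−center|=8.700 > r=8.5); the 21×14.5 cube at (13, 8.5) contributes its full rectangle (perimeter 71.00 mm); Combining (union): the regions partially overlap (shared area 0.25 mm²), so the edge portions inside another operand are dropped and the merged outline is re-measured after clipping — boundary = 153.76 mm; (whole slice rotated 70° about Z — lengths, areas and connectivity unchanged). Overall, the cross-section has 2 separate islands. Total boundary length (outer) = 153.76 mm.

153.76 mm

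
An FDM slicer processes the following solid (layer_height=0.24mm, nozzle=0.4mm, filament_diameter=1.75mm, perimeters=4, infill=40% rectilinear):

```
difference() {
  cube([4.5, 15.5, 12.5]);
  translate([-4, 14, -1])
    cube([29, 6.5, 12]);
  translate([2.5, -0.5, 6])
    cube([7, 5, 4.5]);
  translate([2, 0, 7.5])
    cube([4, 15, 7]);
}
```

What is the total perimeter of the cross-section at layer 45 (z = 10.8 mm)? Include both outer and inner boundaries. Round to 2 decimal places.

At z = 10.8 mm: the cube is present — its section is the full 4.5×15.5 rectangle (perimeter 40.00 mm); the cube at (-4, 14) (footprint 29×6.5) is included at this height (perimeter 71.00 mm); the cube at (2.5, -0.5) is not intersected at this z (z outside [6, 10.5]); the cube at (2, 0) (footprint 4×15) is included at this height (perimeter 38.00 mm); Taking the first minus the rest: starting from the 4.5×15.5 cube, the 29×6.5 cube at (-4, 14) partially overlaps it — only the 6.75 mm² overlap (of its 188.50 mm²) is removed, clipping the outline; the 4×15 cube at (2, 0) partially overlaps it — only the 35.00 mm² overlap (of its 60.00 mm²) is removed, clipping the outline — boundary = 32.00 mm. Overall, the cross-section is a single solid region. Total boundary length (outer) = 32.00 mm.

32.00 mm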